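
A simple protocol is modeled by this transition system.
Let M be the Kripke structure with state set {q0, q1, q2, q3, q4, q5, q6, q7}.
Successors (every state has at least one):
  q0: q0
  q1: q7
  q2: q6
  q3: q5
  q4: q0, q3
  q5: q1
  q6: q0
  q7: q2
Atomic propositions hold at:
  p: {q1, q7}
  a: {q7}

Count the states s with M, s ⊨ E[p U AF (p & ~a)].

3

Sat(~a) = {q0, q1, q2, q3, q4, q5, q6}
Sat(p & ~a) = {q1}
AF (p & ~a): least fixpoint, start Z0 = {q1}, add states with every successor in Z. Z1 = {q1, q5}; Z2 = {q1, q3, q5}; fixed.
Sat(AF (p & ~a)) = {q1, q3, q5}
E[p U AF (p & ~a)]: least fixpoint, start Z0 = Sat(AF (p & ~a)) = {q1, q3, q5}, add states in Sat(p) with some successor in Z. Already a fixed point.
Sat(E[p U AF (p & ~a)]) = {q1, q3, q5}
|Sat(E[p U AF (p & ~a)])| = |{q1, q3, q5}| = 3.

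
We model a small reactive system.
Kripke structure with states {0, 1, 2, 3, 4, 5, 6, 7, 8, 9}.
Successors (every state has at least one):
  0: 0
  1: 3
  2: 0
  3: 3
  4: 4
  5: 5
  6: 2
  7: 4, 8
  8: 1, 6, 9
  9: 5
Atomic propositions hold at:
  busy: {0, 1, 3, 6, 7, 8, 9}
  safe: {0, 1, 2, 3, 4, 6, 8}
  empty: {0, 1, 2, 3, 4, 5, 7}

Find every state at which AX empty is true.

Sat(AX empty) = {s : every successor in {0, 1, 2, 3, 4, 5, 7}} = {0, 1, 2, 3, 4, 5, 6, 9}

{0, 1, 2, 3, 4, 5, 6, 9}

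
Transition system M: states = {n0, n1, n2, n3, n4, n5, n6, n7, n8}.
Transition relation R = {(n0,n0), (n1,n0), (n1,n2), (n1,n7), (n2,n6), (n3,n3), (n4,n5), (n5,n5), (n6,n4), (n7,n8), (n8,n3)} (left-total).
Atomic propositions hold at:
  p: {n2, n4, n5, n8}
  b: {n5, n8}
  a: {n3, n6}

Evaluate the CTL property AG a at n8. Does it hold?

AG a: greatest fixpoint, start Z0 = {n3, n6}, keep only states in Sat with every successor in Z. Z1 = {n3}; fixed.
Sat(AG a) = {n3}
n8 ∉ Sat(AG a) = {n3}, so the formula does not hold at n8.

No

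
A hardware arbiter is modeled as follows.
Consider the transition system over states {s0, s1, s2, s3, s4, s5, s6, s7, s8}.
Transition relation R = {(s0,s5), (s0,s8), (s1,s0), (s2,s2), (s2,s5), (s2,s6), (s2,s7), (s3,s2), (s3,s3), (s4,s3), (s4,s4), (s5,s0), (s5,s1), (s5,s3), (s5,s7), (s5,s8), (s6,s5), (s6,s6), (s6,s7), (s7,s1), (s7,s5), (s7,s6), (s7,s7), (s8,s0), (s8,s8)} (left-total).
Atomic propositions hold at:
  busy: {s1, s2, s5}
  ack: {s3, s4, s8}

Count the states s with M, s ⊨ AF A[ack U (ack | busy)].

7

Sat(ack | busy) = {s1, s2, s3, s4, s5, s8}
A[ack U (ack | busy)]: least fixpoint, start Z0 = Sat((ack | busy)) = {s1, s2, s3, s4, s5, s8}, add states in Sat(ack) with every successor in Z. Already a fixed point.
Sat(A[ack U (ack | busy)]) = {s1, s2, s3, s4, s5, s8}
AF A[ack U (ack | busy)]: least fixpoint, start Z0 = {s1, s2, s3, s4, s5, s8}, add states with every successor in Z. Z1 = {s0, s1, s2, s3, s4, s5, s8}; fixed.
Sat(AF A[ack U (ack | busy)]) = {s0, s1, s2, s3, s4, s5, s8}
|Sat(AF A[ack U (ack | busy)])| = |{s0, s1, s2, s3, s4, s5, s8}| = 7.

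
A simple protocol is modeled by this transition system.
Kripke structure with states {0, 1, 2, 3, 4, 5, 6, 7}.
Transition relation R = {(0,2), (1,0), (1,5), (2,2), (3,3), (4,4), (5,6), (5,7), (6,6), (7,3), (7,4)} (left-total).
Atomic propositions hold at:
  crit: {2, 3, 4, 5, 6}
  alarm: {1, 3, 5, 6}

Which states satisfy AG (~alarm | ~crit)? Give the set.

{0, 2, 4}

Sat(~alarm) = {0, 2, 4, 7}
Sat(~crit) = {0, 1, 7}
Sat(~alarm | ~crit) = {0, 1, 2, 4, 7}
AG (~alarm | ~crit): greatest fixpoint, start Z0 = {0, 1, 2, 4, 7}, keep only states in Sat with every successor in Z. Z1 = {0, 2, 4}; fixed.
Sat(AG (~alarm | ~crit)) = {0, 2, 4}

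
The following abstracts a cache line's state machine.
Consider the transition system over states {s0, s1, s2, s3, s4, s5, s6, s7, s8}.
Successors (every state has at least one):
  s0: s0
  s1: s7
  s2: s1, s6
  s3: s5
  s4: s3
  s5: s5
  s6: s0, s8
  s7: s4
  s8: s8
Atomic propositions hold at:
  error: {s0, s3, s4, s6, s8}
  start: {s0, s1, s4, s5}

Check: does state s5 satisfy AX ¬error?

Sat(¬error) = {s1, s2, s5, s7}
Sat(AX ¬error) = {s : every successor in {s1, s2, s5, s7}} = {s1, s3, s5}
s5 ∈ Sat(AX ¬error) = {s1, s3, s5}, so the formula holds at s5.

Yes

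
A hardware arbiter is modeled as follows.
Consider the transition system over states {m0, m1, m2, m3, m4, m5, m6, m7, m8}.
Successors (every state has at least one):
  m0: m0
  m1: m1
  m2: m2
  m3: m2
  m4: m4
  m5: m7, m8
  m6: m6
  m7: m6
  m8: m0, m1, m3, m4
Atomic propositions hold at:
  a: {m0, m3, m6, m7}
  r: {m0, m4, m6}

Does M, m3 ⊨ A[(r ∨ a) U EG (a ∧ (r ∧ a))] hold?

Sat(r ∨ a) = {m0, m3, m4, m6, m7}
Sat(r ∧ a) = {m0, m6}
Sat(a ∧ (r ∧ a)) = {m0, m6}
EG (a ∧ (r ∧ a)): greatest fixpoint, start Z0 = {m0, m6}, keep only states in Sat with some successor in Z. Already a fixed point.
Sat(EG (a ∧ (r ∧ a))) = {m0, m6}
A[(r ∨ a) U EG (a ∧ (r ∧ a))]: least fixpoint, start Z0 = Sat(EG (a ∧ (r ∧ a))) = {m0, m6}, add states in Sat(r ∨ a) with every successor in Z. Z1 = {m0, m6, m7}; fixed.
Sat(A[(r ∨ a) U EG (a ∧ (r ∧ a))]) = {m0, m6, m7}
m3 ∉ Sat(A[(r ∨ a) U EG (a ∧ (r ∧ a))]) = {m0, m6, m7}, so the formula does not hold at m3.

No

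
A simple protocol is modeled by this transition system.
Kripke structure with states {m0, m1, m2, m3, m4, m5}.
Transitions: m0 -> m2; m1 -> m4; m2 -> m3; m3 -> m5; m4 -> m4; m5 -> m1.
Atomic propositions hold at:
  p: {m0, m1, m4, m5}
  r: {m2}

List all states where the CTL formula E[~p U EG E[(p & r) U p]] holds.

{m1, m2, m3, m4, m5}

Sat(~p) = {m2, m3}
Sat(p & r) = ∅
E[(p & r) U p]: least fixpoint, start Z0 = Sat(p) = {m0, m1, m4, m5}, add states in Sat(p & r) with some successor in Z. Already a fixed point.
Sat(E[(p & r) U p]) = {m0, m1, m4, m5}
EG E[(p & r) U p]: greatest fixpoint, start Z0 = {m0, m1, m4, m5}, keep only states in Sat with some successor in Z. Z1 = {m1, m4, m5}; fixed.
Sat(EG E[(p & r) U p]) = {m1, m4, m5}
E[~p U EG E[(p & r) U p]]: least fixpoint, start Z0 = Sat(EG E[(p & r) U p]) = {m1, m4, m5}, add states in Sat(~p) with some successor in Z. Z1 = {m1, m3, m4, m5}; Z2 = {m1, m2, m3, m4, m5}; fixed.
Sat(E[~p U EG E[(p & r) U p]]) = {m1, m2, m3, m4, m5}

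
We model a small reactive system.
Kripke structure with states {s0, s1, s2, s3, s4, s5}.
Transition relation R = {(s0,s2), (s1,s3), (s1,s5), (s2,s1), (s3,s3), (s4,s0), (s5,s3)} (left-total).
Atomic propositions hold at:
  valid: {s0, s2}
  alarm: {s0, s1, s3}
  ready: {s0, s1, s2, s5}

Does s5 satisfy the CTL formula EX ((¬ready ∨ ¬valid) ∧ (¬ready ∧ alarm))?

Yes

Sat(¬ready) = {s3, s4}
Sat(¬valid) = {s1, s3, s4, s5}
Sat(¬ready ∨ ¬valid) = {s1, s3, s4, s5}
Sat(¬ready ∧ alarm) = {s3}
Sat((¬ready ∨ ¬valid) ∧ (¬ready ∧ alarm)) = {s3}
Sat(EX ((¬ready ∨ ¬valid) ∧ (¬ready ∧ alarm))) = {s : some successor in {s3}} = {s1, s3, s5}
s5 ∈ Sat(EX ((¬ready ∨ ¬valid) ∧ (¬ready ∧ alarm))) = {s1, s3, s5}, so the formula holds at s5.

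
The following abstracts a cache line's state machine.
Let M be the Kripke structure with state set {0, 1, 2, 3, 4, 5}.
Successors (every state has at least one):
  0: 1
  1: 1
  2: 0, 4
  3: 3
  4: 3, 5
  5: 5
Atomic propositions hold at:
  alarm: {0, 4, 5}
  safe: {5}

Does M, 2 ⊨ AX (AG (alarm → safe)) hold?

Sat(alarm → safe) = {1, 2, 3, 5}
AG (alarm → safe): greatest fixpoint, start Z0 = {1, 2, 3, 5}, keep only states in Sat with every successor in Z. Z1 = {1, 3, 5}; fixed.
Sat(AG (alarm → safe)) = {1, 3, 5}
Sat(AX (AG (alarm → safe))) = {s : every successor in {1, 3, 5}} = {0, 1, 3, 4, 5}
2 ∉ Sat(AX (AG (alarm → safe))) = {0, 1, 3, 4, 5}, so the formula does not hold at 2.

No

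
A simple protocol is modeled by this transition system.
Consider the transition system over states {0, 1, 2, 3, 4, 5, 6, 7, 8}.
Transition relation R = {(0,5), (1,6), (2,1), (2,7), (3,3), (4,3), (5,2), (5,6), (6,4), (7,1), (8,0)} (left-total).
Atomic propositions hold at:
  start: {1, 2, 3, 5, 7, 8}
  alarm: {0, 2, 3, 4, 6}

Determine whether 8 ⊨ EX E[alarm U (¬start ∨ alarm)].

Sat(¬start) = {0, 4, 6}
Sat(¬start ∨ alarm) = {0, 2, 3, 4, 6}
E[alarm U (¬start ∨ alarm)]: least fixpoint, start Z0 = Sat((¬start ∨ alarm)) = {0, 2, 3, 4, 6}, add states in Sat(alarm) with some successor in Z. Already a fixed point.
Sat(E[alarm U (¬start ∨ alarm)]) = {0, 2, 3, 4, 6}
Sat(EX E[alarm U (¬start ∨ alarm)]) = {s : some successor in {0, 2, 3, 4, 6}} = {1, 3, 4, 5, 6, 8}
8 ∈ Sat(EX E[alarm U (¬start ∨ alarm)]) = {1, 3, 4, 5, 6, 8}, so the formula holds at 8.

Yes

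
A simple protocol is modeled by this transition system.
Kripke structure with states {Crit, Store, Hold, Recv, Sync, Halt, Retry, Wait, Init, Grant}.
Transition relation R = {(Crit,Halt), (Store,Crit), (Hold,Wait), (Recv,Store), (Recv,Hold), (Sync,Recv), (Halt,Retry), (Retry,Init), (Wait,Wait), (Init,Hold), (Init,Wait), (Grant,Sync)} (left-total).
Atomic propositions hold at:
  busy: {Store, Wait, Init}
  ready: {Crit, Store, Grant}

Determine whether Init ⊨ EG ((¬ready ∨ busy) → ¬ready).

Sat(¬ready) = {Hold, Recv, Sync, Halt, Retry, Wait, Init}
Sat(¬ready ∨ busy) = {Store, Hold, Recv, Sync, Halt, Retry, Wait, Init}
Sat((¬ready ∨ busy) → ¬ready) = {Crit, Hold, Recv, Sync, Halt, Retry, Wait, Init, Grant}
EG ((¬ready ∨ busy) → ¬ready): greatest fixpoint, start Z0 = {Crit, Hold, Recv, Sync, Halt, Retry, Wait, Init, Grant}, keep only states in Sat with some successor in Z. Already a fixed point.
Sat(EG ((¬ready ∨ busy) → ¬ready)) = {Crit, Hold, Recv, Sync, Halt, Retry, Wait, Init, Grant}
Init ∈ Sat(EG ((¬ready ∨ busy) → ¬ready)) = {Crit, Hold, Recv, Sync, Halt, Retry, Wait, Init, Grant}, so the formula holds at Init.

Yes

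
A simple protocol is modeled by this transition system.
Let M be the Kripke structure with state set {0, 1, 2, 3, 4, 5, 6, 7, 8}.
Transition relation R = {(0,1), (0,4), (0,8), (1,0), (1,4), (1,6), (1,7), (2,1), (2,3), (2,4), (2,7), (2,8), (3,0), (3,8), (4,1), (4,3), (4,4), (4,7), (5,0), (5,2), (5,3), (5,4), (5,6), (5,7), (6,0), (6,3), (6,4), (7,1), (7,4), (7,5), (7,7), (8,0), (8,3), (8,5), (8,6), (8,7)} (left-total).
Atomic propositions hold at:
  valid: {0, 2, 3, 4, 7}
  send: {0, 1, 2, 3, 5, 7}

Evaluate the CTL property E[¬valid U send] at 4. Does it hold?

Sat(¬valid) = {1, 5, 6, 8}
E[¬valid U send]: least fixpoint, start Z0 = Sat(send) = {0, 1, 2, 3, 5, 7}, add states in Sat(¬valid) with some successor in Z. Z1 = {0, 1, 2, 3, 5, 6, 7, 8}; fixed.
Sat(E[¬valid U send]) = {0, 1, 2, 3, 5, 6, 7, 8}
4 ∉ Sat(E[¬valid U send]) = {0, 1, 2, 3, 5, 6, 7, 8}, so the formula does not hold at 4.

No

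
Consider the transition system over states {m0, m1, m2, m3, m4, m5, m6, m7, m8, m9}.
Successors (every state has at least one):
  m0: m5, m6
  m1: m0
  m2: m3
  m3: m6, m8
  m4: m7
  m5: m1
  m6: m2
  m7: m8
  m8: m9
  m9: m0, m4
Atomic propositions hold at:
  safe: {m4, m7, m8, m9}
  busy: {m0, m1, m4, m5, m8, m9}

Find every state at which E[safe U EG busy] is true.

{m0, m1, m4, m5, m7, m8, m9}

EG busy: greatest fixpoint, start Z0 = {m0, m1, m4, m5, m8, m9}, keep only states in Sat with some successor in Z. Z1 = {m0, m1, m5, m8, m9}; fixed.
Sat(EG busy) = {m0, m1, m5, m8, m9}
E[safe U EG busy]: least fixpoint, start Z0 = Sat(EG busy) = {m0, m1, m5, m8, m9}, add states in Sat(safe) with some successor in Z. Z1 = {m0, m1, m5, m7, m8, m9}; Z2 = {m0, m1, m4, m5, m7, m8, m9}; fixed.
Sat(E[safe U EG busy]) = {m0, m1, m4, m5, m7, m8, m9}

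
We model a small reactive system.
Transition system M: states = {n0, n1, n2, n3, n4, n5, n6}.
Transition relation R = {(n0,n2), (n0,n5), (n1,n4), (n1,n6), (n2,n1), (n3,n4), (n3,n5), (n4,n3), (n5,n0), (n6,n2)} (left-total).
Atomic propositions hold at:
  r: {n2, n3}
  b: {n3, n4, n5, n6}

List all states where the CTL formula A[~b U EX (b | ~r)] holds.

Sat(~b) = {n0, n1, n2}
Sat(~r) = {n0, n1, n4, n5, n6}
Sat(b | ~r) = {n0, n1, n3, n4, n5, n6}
Sat(EX (b | ~r)) = {s : some successor in {n0, n1, n3, n4, n5, n6}} = {n0, n1, n2, n3, n4, n5}
A[~b U EX (b | ~r)]: least fixpoint, start Z0 = Sat(EX (b | ~r)) = {n0, n1, n2, n3, n4, n5}, add states in Sat(~b) with every successor in Z. Already a fixed point.
Sat(A[~b U EX (b | ~r)]) = {n0, n1, n2, n3, n4, n5}

{n0, n1, n2, n3, n4, n5}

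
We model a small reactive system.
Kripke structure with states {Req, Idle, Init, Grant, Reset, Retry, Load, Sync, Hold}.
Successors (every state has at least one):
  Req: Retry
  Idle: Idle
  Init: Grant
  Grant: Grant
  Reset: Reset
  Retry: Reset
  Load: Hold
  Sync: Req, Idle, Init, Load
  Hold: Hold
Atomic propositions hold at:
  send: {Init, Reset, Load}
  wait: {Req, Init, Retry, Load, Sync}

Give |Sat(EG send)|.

EG send: greatest fixpoint, start Z0 = {Init, Reset, Load}, keep only states in Sat with some successor in Z. Z1 = {Reset}; fixed.
Sat(EG send) = {Reset}
|Sat(EG send)| = |{Reset}| = 1.

1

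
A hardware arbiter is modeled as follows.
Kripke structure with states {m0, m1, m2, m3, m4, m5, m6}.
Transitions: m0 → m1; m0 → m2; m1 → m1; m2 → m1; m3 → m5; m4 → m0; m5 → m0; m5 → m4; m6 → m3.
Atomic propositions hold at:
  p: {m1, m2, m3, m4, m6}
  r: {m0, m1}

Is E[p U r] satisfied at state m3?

No

E[p U r]: least fixpoint, start Z0 = Sat(r) = {m0, m1}, add states in Sat(p) with some successor in Z. Z1 = {m0, m1, m2, m4}; fixed.
Sat(E[p U r]) = {m0, m1, m2, m4}
m3 ∉ Sat(E[p U r]) = {m0, m1, m2, m4}, so the formula does not hold at m3.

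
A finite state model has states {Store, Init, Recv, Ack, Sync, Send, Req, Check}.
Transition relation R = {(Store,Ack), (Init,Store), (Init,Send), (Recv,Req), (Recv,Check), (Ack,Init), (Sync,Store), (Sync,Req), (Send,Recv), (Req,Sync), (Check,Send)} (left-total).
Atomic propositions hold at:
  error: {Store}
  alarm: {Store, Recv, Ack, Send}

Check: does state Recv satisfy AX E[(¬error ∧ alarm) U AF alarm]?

No

Sat(¬error) = {Init, Recv, Ack, Sync, Send, Req, Check}
Sat(¬error ∧ alarm) = {Recv, Ack, Send}
AF alarm: least fixpoint, start Z0 = {Store, Recv, Ack, Send}, add states with every successor in Z. Z1 = {Store, Init, Recv, Ack, Send, Check}; fixed.
Sat(AF alarm) = {Store, Init, Recv, Ack, Send, Check}
E[(¬error ∧ alarm) U AF alarm]: least fixpoint, start Z0 = Sat(AF alarm) = {Store, Init, Recv, Ack, Send, Check}, add states in Sat(¬error ∧ alarm) with some successor in Z. Already a fixed point.
Sat(E[(¬error ∧ alarm) U AF alarm]) = {Store, Init, Recv, Ack, Send, Check}
Sat(AX E[(¬error ∧ alarm) U AF alarm]) = {s : every successor in {Store, Init, Recv, Ack, Send, Check}} = {Store, Init, Ack, Send, Check}
Recv ∉ Sat(AX E[(¬error ∧ alarm) U AF alarm]) = {Store, Init, Ack, Send, Check}, so the formula does not hold at Recv.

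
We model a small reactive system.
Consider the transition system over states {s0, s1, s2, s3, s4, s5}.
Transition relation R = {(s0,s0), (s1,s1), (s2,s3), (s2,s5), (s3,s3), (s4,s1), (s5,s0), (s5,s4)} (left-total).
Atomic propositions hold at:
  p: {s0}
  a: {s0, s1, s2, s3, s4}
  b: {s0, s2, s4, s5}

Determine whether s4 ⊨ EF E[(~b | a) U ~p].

Sat(~b) = {s1, s3}
Sat(~b | a) = {s0, s1, s2, s3, s4}
Sat(~p) = {s1, s2, s3, s4, s5}
E[(~b | a) U ~p]: least fixpoint, start Z0 = Sat(~p) = {s1, s2, s3, s4, s5}, add states in Sat(~b | a) with some successor in Z. Already a fixed point.
Sat(E[(~b | a) U ~p]) = {s1, s2, s3, s4, s5}
EF E[(~b | a) U ~p]: least fixpoint, start Z0 = {s1, s2, s3, s4, s5}, add states with some successor in Z. Already a fixed point.
Sat(EF E[(~b | a) U ~p]) = {s1, s2, s3, s4, s5}
s4 ∈ Sat(EF E[(~b | a) U ~p]) = {s1, s2, s3, s4, s5}, so the formula holds at s4.

Yes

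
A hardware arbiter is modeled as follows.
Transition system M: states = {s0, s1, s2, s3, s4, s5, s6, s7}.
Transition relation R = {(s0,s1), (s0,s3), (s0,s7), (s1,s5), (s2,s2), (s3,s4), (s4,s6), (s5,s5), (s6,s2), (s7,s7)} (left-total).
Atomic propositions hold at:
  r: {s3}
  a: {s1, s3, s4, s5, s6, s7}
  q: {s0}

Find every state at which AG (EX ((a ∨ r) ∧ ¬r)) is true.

Sat(a ∨ r) = {s1, s3, s4, s5, s6, s7}
Sat(¬r) = {s0, s1, s2, s4, s5, s6, s7}
Sat((a ∨ r) ∧ ¬r) = {s1, s4, s5, s6, s7}
Sat(EX ((a ∨ r) ∧ ¬r)) = {s : some successor in {s1, s4, s5, s6, s7}} = {s0, s1, s3, s4, s5, s7}
AG (EX ((a ∨ r) ∧ ¬r)): greatest fixpoint, start Z0 = {s0, s1, s3, s4, s5, s7}, keep only states in Sat with every successor in Z. Z1 = {s0, s1, s3, s5, s7}; Z2 = {s0, s1, s5, s7}; Z3 = {s1, s5, s7}; fixed.
Sat(AG (EX ((a ∨ r) ∧ ¬r))) = {s1, s5, s7}

{s1, s5, s7}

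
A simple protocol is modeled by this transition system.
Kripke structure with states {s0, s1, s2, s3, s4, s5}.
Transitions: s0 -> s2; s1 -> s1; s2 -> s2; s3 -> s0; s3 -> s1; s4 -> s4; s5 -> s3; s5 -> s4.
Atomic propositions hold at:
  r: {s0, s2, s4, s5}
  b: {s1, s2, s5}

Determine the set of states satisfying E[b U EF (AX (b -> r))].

Sat(b -> r) = {s0, s2, s3, s4, s5}
Sat(AX (b -> r)) = {s : every successor in {s0, s2, s3, s4, s5}} = {s0, s2, s4, s5}
EF (AX (b -> r)): least fixpoint, start Z0 = {s0, s2, s4, s5}, add states with some successor in Z. Z1 = {s0, s2, s3, s4, s5}; fixed.
Sat(EF (AX (b -> r))) = {s0, s2, s3, s4, s5}
E[b U EF (AX (b -> r))]: least fixpoint, start Z0 = Sat(EF (AX (b -> r))) = {s0, s2, s3, s4, s5}, add states in Sat(b) with some successor in Z. Already a fixed point.
Sat(E[b U EF (AX (b -> r))]) = {s0, s2, s3, s4, s5}

{s0, s2, s3, s4, s5}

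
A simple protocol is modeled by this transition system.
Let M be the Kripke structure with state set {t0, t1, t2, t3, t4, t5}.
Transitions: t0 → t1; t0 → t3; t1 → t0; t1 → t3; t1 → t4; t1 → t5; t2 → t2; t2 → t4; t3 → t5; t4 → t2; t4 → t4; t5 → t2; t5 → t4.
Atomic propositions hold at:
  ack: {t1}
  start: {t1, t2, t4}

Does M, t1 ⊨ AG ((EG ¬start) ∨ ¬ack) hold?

No

Sat(¬start) = {t0, t3, t5}
EG ¬start: greatest fixpoint, start Z0 = {t0, t3, t5}, keep only states in Sat with some successor in Z. Z1 = {t0, t3}; Z2 = {t0}; Z3 = ∅; fixed.
Sat(EG ¬start) = ∅
Sat(¬ack) = {t0, t2, t3, t4, t5}
Sat((EG ¬start) ∨ ¬ack) = {t0, t2, t3, t4, t5}
AG ((EG ¬start) ∨ ¬ack): greatest fixpoint, start Z0 = {t0, t2, t3, t4, t5}, keep only states in Sat with every successor in Z. Z1 = {t2, t3, t4, t5}; fixed.
Sat(AG ((EG ¬start) ∨ ¬ack)) = {t2, t3, t4, t5}
t1 ∉ Sat(AG ((EG ¬start) ∨ ¬ack)) = {t2, t3, t4, t5}, so the formula does not hold at t1.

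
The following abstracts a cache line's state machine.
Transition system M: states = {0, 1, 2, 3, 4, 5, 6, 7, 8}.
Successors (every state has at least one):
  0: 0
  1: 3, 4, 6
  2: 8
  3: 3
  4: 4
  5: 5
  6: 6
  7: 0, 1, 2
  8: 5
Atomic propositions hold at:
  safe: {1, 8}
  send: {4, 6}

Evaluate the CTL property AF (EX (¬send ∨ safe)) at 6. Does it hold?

Sat(¬send) = {0, 1, 2, 3, 5, 7, 8}
Sat(¬send ∨ safe) = {0, 1, 2, 3, 5, 7, 8}
Sat(EX (¬send ∨ safe)) = {s : some successor in {0, 1, 2, 3, 5, 7, 8}} = {0, 1, 2, 3, 5, 7, 8}
AF (EX (¬send ∨ safe)): least fixpoint, start Z0 = {0, 1, 2, 3, 5, 7, 8}, add states with every successor in Z. Already a fixed point.
Sat(AF (EX (¬send ∨ safe))) = {0, 1, 2, 3, 5, 7, 8}
6 ∉ Sat(AF (EX (¬send ∨ safe))) = {0, 1, 2, 3, 5, 7, 8}, so the formula does not hold at 6.

No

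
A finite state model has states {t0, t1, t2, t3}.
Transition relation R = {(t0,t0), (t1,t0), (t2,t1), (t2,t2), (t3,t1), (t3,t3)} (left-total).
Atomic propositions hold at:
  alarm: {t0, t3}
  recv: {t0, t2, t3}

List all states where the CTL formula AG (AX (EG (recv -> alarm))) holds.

{t0, t1, t3}

Sat(recv -> alarm) = {t0, t1, t3}
EG (recv -> alarm): greatest fixpoint, start Z0 = {t0, t1, t3}, keep only states in Sat with some successor in Z. Already a fixed point.
Sat(EG (recv -> alarm)) = {t0, t1, t3}
Sat(AX (EG (recv -> alarm))) = {s : every successor in {t0, t1, t3}} = {t0, t1, t3}
AG (AX (EG (recv -> alarm))): greatest fixpoint, start Z0 = {t0, t1, t3}, keep only states in Sat with every successor in Z. Already a fixed point.
Sat(AG (AX (EG (recv -> alarm)))) = {t0, t1, t3}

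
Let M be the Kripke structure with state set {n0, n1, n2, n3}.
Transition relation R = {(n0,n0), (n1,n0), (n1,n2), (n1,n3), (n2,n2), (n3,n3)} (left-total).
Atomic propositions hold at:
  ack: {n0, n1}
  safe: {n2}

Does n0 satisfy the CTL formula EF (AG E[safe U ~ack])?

No

Sat(~ack) = {n2, n3}
E[safe U ~ack]: least fixpoint, start Z0 = Sat(~ack) = {n2, n3}, add states in Sat(safe) with some successor in Z. Already a fixed point.
Sat(E[safe U ~ack]) = {n2, n3}
AG E[safe U ~ack]: greatest fixpoint, start Z0 = {n2, n3}, keep only states in Sat with every successor in Z. Already a fixed point.
Sat(AG E[safe U ~ack]) = {n2, n3}
EF (AG E[safe U ~ack]): least fixpoint, start Z0 = {n2, n3}, add states with some successor in Z. Z1 = {n1, n2, n3}; fixed.
Sat(EF (AG E[safe U ~ack])) = {n1, n2, n3}
n0 ∉ Sat(EF (AG E[safe U ~ack])) = {n1, n2, n3}, so the formula does not hold at n0.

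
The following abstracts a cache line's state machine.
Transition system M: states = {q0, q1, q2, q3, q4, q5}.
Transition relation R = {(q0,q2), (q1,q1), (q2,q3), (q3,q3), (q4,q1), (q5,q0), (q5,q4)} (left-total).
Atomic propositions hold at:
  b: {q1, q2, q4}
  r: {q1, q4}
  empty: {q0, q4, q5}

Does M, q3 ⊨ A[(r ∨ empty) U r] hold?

Sat(r ∨ empty) = {q0, q1, q4, q5}
A[(r ∨ empty) U r]: least fixpoint, start Z0 = Sat(r) = {q1, q4}, add states in Sat(r ∨ empty) with every successor in Z. Already a fixed point.
Sat(A[(r ∨ empty) U r]) = {q1, q4}
q3 ∉ Sat(A[(r ∨ empty) U r]) = {q1, q4}, so the formula does not hold at q3.

No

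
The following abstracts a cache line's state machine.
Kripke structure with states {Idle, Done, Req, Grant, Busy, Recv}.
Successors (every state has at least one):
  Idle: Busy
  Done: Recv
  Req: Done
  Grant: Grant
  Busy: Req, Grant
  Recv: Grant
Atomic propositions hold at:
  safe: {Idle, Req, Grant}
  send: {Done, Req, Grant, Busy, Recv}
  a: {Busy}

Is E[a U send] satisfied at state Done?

E[a U send]: least fixpoint, start Z0 = Sat(send) = {Done, Req, Grant, Busy, Recv}, add states in Sat(a) with some successor in Z. Already a fixed point.
Sat(E[a U send]) = {Done, Req, Grant, Busy, Recv}
Done ∈ Sat(E[a U send]) = {Done, Req, Grant, Busy, Recv}, so the formula holds at Done.

Yes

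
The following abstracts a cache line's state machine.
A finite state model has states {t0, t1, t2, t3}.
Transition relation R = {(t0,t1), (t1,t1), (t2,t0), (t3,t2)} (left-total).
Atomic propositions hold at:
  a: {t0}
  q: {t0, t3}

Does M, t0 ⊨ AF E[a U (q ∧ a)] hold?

Yes

Sat(q ∧ a) = {t0}
E[a U (q ∧ a)]: least fixpoint, start Z0 = Sat((q ∧ a)) = {t0}, add states in Sat(a) with some successor in Z. Already a fixed point.
Sat(E[a U (q ∧ a)]) = {t0}
AF E[a U (q ∧ a)]: least fixpoint, start Z0 = {t0}, add states with every successor in Z. Z1 = {t0, t2}; Z2 = {t0, t2, t3}; fixed.
Sat(AF E[a U (q ∧ a)]) = {t0, t2, t3}
t0 ∈ Sat(AF E[a U (q ∧ a)]) = {t0, t2, t3}, so the formula holds at t0.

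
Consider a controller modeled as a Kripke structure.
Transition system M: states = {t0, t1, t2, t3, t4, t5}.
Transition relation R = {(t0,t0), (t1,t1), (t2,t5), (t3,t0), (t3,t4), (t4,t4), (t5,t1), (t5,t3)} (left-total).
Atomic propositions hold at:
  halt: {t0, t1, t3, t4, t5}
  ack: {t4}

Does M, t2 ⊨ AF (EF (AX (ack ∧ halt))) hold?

Sat(ack ∧ halt) = {t4}
Sat(AX (ack ∧ halt)) = {s : every successor in {t4}} = {t4}
EF (AX (ack ∧ halt)): least fixpoint, start Z0 = {t4}, add states with some successor in Z. Z1 = {t3, t4}; Z2 = {t3, t4, t5}; Z3 = {t2, t3, t4, t5}; fixed.
Sat(EF (AX (ack ∧ halt))) = {t2, t3, t4, t5}
AF (EF (AX (ack ∧ halt))): least fixpoint, start Z0 = {t2, t3, t4, t5}, add states with every successor in Z. Already a fixed point.
Sat(AF (EF (AX (ack ∧ halt)))) = {t2, t3, t4, t5}
t2 ∈ Sat(AF (EF (AX (ack ∧ halt)))) = {t2, t3, t4, t5}, so the formula holds at t2.

Yes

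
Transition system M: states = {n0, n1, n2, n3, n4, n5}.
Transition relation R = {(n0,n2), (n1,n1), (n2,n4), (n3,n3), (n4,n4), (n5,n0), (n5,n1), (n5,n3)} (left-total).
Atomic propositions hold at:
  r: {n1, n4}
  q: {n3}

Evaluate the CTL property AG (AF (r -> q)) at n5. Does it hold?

No

Sat(r -> q) = {n0, n2, n3, n5}
AF (r -> q): least fixpoint, start Z0 = {n0, n2, n3, n5}, add states with every successor in Z. Already a fixed point.
Sat(AF (r -> q)) = {n0, n2, n3, n5}
AG (AF (r -> q)): greatest fixpoint, start Z0 = {n0, n2, n3, n5}, keep only states in Sat with every successor in Z. Z1 = {n0, n3}; Z2 = {n3}; fixed.
Sat(AG (AF (r -> q))) = {n3}
n5 ∉ Sat(AG (AF (r -> q))) = {n3}, so the formula does not hold at n5.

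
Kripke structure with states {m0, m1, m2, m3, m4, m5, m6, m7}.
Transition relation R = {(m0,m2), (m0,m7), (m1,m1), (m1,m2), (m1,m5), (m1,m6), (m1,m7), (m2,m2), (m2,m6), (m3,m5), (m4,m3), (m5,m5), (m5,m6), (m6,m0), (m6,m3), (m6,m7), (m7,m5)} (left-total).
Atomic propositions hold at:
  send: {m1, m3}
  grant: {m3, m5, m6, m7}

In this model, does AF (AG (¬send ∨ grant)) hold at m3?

Yes

Sat(¬send) = {m0, m2, m4, m5, m6, m7}
Sat(¬send ∨ grant) = {m0, m2, m3, m4, m5, m6, m7}
AG (¬send ∨ grant): greatest fixpoint, start Z0 = {m0, m2, m3, m4, m5, m6, m7}, keep only states in Sat with every successor in Z. Already a fixed point.
Sat(AG (¬send ∨ grant)) = {m0, m2, m3, m4, m5, m6, m7}
AF (AG (¬send ∨ grant)): least fixpoint, start Z0 = {m0, m2, m3, m4, m5, m6, m7}, add states with every successor in Z. Already a fixed point.
Sat(AF (AG (¬send ∨ grant))) = {m0, m2, m3, m4, m5, m6, m7}
m3 ∈ Sat(AF (AG (¬send ∨ grant))) = {m0, m2, m3, m4, m5, m6, m7}, so the formula holds at m3.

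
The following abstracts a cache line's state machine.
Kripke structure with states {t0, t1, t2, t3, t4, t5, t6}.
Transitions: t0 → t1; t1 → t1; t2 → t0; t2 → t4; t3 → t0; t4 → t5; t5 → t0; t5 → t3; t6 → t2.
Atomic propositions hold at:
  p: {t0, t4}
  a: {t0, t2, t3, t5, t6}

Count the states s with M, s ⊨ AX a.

4

Sat(AX a) = {s : every successor in {t0, t2, t3, t5, t6}} = {t3, t4, t5, t6}
|Sat(AX a)| = |{t3, t4, t5, t6}| = 4.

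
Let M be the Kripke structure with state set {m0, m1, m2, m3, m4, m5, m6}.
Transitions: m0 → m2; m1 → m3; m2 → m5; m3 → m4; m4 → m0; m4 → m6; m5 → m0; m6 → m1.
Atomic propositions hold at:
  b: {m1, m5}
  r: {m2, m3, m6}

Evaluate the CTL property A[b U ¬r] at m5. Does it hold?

Sat(¬r) = {m0, m1, m4, m5}
A[b U ¬r]: least fixpoint, start Z0 = Sat(¬r) = {m0, m1, m4, m5}, add states in Sat(b) with every successor in Z. Already a fixed point.
Sat(A[b U ¬r]) = {m0, m1, m4, m5}
m5 ∈ Sat(A[b U ¬r]) = {m0, m1, m4, m5}, so the formula holds at m5.

Yes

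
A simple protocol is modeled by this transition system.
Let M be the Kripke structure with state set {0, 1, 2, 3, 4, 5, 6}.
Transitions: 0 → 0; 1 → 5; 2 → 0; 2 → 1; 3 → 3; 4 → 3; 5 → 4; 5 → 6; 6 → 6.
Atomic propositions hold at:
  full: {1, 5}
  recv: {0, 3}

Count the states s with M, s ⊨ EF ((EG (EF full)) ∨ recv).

6

EF full: least fixpoint, start Z0 = {1, 5}, add states with some successor in Z. Z1 = {1, 2, 5}; fixed.
Sat(EF full) = {1, 2, 5}
EG (EF full): greatest fixpoint, start Z0 = {1, 2, 5}, keep only states in Sat with some successor in Z. Z1 = {1, 2}; Z2 = {2}; Z3 = ∅; fixed.
Sat(EG (EF full)) = ∅
Sat((EG (EF full)) ∨ recv) = {0, 3}
EF ((EG (EF full)) ∨ recv): least fixpoint, start Z0 = {0, 3}, add states with some successor in Z. Z1 = {0, 2, 3, 4}; Z2 = {0, 2, 3, 4, 5}; Z3 = {0, 1, 2, 3, 4, 5}; fixed.
Sat(EF ((EG (EF full)) ∨ recv)) = {0, 1, 2, 3, 4, 5}
|Sat(EF ((EG (EF full)) ∨ recv))| = |{0, 1, 2, 3, 4, 5}| = 6.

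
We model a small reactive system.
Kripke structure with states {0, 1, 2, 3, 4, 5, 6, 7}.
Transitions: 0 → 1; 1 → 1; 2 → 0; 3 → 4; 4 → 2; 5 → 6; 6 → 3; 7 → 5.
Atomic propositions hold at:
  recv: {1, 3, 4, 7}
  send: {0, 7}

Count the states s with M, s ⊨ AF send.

AF send: least fixpoint, start Z0 = {0, 7}, add states with every successor in Z. Z1 = {0, 2, 7}; Z2 = {0, 2, 4, 7}; Z3 = {0, 2, 3, 4, 7}; Z4 = {0, 2, 3, 4, 6, 7}; Z5 = {0, 2, 3, 4, 5, 6, 7}; fixed.
Sat(AF send) = {0, 2, 3, 4, 5, 6, 7}
|Sat(AF send)| = |{0, 2, 3, 4, 5, 6, 7}| = 7.

7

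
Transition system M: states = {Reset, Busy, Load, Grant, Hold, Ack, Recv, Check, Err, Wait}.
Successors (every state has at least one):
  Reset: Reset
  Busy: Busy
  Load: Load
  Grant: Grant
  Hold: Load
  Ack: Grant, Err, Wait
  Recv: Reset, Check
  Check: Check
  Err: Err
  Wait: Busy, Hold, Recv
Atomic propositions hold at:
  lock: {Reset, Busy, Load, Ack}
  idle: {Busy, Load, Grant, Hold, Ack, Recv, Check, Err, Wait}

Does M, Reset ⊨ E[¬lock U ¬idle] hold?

Sat(¬lock) = {Grant, Hold, Recv, Check, Err, Wait}
Sat(¬idle) = {Reset}
E[¬lock U ¬idle]: least fixpoint, start Z0 = Sat(¬idle) = {Reset}, add states in Sat(¬lock) with some successor in Z. Z1 = {Reset, Recv}; Z2 = {Reset, Recv, Wait}; fixed.
Sat(E[¬lock U ¬idle]) = {Reset, Recv, Wait}
Reset ∈ Sat(E[¬lock U ¬idle]) = {Reset, Recv, Wait}, so the formula holds at Reset.

Yes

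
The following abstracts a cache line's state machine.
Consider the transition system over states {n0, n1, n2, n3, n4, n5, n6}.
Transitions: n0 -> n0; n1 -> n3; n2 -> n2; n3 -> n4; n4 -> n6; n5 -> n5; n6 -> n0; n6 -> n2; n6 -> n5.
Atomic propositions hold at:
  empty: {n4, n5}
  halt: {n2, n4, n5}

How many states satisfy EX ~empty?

Sat(~empty) = {n0, n1, n2, n3, n6}
Sat(EX ~empty) = {s : some successor in {n0, n1, n2, n3, n6}} = {n0, n1, n2, n4, n6}
|Sat(EX ~empty)| = |{n0, n1, n2, n4, n6}| = 5.

5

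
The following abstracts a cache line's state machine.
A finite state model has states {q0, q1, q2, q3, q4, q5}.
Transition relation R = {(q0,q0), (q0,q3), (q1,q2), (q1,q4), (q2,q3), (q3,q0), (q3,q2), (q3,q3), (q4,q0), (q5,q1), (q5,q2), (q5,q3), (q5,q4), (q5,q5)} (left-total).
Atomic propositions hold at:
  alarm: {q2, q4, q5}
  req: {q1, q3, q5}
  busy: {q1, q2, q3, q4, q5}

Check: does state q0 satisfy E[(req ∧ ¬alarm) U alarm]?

Sat(¬alarm) = {q0, q1, q3}
Sat(req ∧ ¬alarm) = {q1, q3}
E[(req ∧ ¬alarm) U alarm]: least fixpoint, start Z0 = Sat(alarm) = {q2, q4, q5}, add states in Sat(req ∧ ¬alarm) with some successor in Z. Z1 = {q1, q2, q3, q4, q5}; fixed.
Sat(E[(req ∧ ¬alarm) U alarm]) = {q1, q2, q3, q4, q5}
q0 ∉ Sat(E[(req ∧ ¬alarm) U alarm]) = {q1, q2, q3, q4, q5}, so the formula does not hold at q0.

No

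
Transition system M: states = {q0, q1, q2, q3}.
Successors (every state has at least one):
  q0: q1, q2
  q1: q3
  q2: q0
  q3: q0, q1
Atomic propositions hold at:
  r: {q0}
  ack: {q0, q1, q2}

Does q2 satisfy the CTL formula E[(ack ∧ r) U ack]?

Yes

Sat(ack ∧ r) = {q0}
E[(ack ∧ r) U ack]: least fixpoint, start Z0 = Sat(ack) = {q0, q1, q2}, add states in Sat(ack ∧ r) with some successor in Z. Already a fixed point.
Sat(E[(ack ∧ r) U ack]) = {q0, q1, q2}
q2 ∈ Sat(E[(ack ∧ r) U ack]) = {q0, q1, q2}, so the formula holds at q2.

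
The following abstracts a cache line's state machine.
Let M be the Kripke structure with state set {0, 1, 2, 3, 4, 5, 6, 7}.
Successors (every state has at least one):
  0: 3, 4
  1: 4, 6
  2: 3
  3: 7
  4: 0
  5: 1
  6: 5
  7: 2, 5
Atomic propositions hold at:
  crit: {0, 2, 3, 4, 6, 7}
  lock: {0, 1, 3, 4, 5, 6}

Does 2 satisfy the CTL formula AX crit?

Sat(AX crit) = {s : every successor in {0, 2, 3, 4, 6, 7}} = {0, 1, 2, 3, 4}
2 ∈ Sat(AX crit) = {0, 1, 2, 3, 4}, so the formula holds at 2.

Yes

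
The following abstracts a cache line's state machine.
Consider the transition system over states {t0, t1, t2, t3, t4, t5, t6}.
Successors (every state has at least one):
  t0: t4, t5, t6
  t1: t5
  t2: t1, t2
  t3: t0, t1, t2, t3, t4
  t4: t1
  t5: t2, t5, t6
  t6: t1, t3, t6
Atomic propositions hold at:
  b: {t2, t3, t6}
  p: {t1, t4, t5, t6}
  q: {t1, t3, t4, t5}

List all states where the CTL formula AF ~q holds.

Sat(~q) = {t0, t2, t6}
AF ~q: least fixpoint, start Z0 = {t0, t2, t6}, add states with every successor in Z. Already a fixed point.
Sat(AF ~q) = {t0, t2, t6}

{t0, t2, t6}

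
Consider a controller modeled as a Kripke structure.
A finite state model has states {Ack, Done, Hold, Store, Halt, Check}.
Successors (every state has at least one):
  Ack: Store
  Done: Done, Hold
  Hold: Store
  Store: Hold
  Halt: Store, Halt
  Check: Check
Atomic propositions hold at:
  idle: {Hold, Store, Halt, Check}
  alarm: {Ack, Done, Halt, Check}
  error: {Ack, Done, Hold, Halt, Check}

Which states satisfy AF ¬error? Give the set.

Sat(¬error) = {Store}
AF ¬error: least fixpoint, start Z0 = {Store}, add states with every successor in Z. Z1 = {Ack, Hold, Store}; fixed.
Sat(AF ¬error) = {Ack, Hold, Store}

{Ack, Hold, Store}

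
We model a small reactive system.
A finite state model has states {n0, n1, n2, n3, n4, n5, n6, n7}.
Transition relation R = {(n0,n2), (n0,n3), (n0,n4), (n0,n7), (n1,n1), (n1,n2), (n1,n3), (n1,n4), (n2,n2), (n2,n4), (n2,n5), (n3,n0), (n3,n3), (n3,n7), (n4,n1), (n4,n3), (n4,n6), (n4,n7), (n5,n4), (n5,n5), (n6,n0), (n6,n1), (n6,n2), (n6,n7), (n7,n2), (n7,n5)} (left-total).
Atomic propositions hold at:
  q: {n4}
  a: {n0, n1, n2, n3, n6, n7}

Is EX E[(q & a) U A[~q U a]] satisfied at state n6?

Yes

Sat(q & a) = ∅
Sat(~q) = {n0, n1, n2, n3, n5, n6, n7}
A[~q U a]: least fixpoint, start Z0 = Sat(a) = {n0, n1, n2, n3, n6, n7}, add states in Sat(~q) with every successor in Z. Already a fixed point.
Sat(A[~q U a]) = {n0, n1, n2, n3, n6, n7}
E[(q & a) U A[~q U a]]: least fixpoint, start Z0 = Sat(A[~q U a]) = {n0, n1, n2, n3, n6, n7}, add states in Sat(q & a) with some successor in Z. Already a fixed point.
Sat(E[(q & a) U A[~q U a]]) = {n0, n1, n2, n3, n6, n7}
Sat(EX E[(q & a) U A[~q U a]]) = {s : some successor in {n0, n1, n2, n3, n6, n7}} = {n0, n1, n2, n3, n4, n6, n7}
n6 ∈ Sat(EX E[(q & a) U A[~q U a]]) = {n0, n1, n2, n3, n4, n6, n7}, so the formula holds at n6.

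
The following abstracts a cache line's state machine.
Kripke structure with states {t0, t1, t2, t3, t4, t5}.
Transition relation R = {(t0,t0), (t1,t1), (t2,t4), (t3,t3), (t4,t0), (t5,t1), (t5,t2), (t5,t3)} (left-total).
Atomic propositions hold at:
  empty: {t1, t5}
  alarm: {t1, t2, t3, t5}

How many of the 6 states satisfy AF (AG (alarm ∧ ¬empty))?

1

Sat(¬empty) = {t0, t2, t3, t4}
Sat(alarm ∧ ¬empty) = {t2, t3}
AG (alarm ∧ ¬empty): greatest fixpoint, start Z0 = {t2, t3}, keep only states in Sat with every successor in Z. Z1 = {t3}; fixed.
Sat(AG (alarm ∧ ¬empty)) = {t3}
AF (AG (alarm ∧ ¬empty)): least fixpoint, start Z0 = {t3}, add states with every successor in Z. Already a fixed point.
Sat(AF (AG (alarm ∧ ¬empty))) = {t3}
|Sat(AF (AG (alarm ∧ ¬empty)))| = |{t3}| = 1.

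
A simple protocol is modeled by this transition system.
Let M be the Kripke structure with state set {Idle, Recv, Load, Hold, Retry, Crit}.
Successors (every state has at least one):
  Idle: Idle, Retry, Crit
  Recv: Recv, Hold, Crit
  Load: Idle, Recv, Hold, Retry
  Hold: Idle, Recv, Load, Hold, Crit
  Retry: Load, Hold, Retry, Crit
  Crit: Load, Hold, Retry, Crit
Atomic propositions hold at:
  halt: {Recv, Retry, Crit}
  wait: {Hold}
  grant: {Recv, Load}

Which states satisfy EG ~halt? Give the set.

{Idle, Load, Hold}

Sat(~halt) = {Idle, Load, Hold}
EG ~halt: greatest fixpoint, start Z0 = {Idle, Load, Hold}, keep only states in Sat with some successor in Z. Already a fixed point.
Sat(EG ~halt) = {Idle, Load, Hold}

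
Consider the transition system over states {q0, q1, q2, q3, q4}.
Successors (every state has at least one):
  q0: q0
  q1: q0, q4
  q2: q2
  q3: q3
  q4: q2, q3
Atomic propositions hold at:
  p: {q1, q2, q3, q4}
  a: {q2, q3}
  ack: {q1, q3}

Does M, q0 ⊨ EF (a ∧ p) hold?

Sat(a ∧ p) = {q2, q3}
EF (a ∧ p): least fixpoint, start Z0 = {q2, q3}, add states with some successor in Z. Z1 = {q2, q3, q4}; Z2 = {q1, q2, q3, q4}; fixed.
Sat(EF (a ∧ p)) = {q1, q2, q3, q4}
q0 ∉ Sat(EF (a ∧ p)) = {q1, q2, q3, q4}, so the formula does not hold at q0.

No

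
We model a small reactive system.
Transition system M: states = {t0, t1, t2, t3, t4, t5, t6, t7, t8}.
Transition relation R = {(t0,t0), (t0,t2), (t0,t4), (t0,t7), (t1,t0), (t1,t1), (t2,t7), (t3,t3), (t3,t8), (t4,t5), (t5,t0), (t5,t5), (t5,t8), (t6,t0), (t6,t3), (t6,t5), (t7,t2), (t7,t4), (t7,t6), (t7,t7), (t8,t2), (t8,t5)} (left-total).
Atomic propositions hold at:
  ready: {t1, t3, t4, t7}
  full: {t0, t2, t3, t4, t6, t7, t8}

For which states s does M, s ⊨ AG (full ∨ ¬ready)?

Sat(¬ready) = {t0, t2, t5, t6, t8}
Sat(full ∨ ¬ready) = {t0, t2, t3, t4, t5, t6, t7, t8}
AG (full ∨ ¬ready): greatest fixpoint, start Z0 = {t0, t2, t3, t4, t5, t6, t7, t8}, keep only states in Sat with every successor in Z. Already a fixed point.
Sat(AG (full ∨ ¬ready)) = {t0, t2, t3, t4, t5, t6, t7, t8}

{t0, t2, t3, t4, t5, t6, t7, t8}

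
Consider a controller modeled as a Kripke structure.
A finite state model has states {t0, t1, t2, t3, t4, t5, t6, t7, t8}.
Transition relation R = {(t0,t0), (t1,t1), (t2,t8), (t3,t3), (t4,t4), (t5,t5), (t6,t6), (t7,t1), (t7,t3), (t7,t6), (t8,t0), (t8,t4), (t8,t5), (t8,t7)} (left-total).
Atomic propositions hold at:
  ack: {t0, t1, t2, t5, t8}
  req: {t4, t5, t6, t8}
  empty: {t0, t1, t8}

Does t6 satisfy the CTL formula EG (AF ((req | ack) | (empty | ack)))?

Yes

Sat(req | ack) = {t0, t1, t2, t4, t5, t6, t8}
Sat(empty | ack) = {t0, t1, t2, t5, t8}
Sat((req | ack) | (empty | ack)) = {t0, t1, t2, t4, t5, t6, t8}
AF ((req | ack) | (empty | ack)): least fixpoint, start Z0 = {t0, t1, t2, t4, t5, t6, t8}, add states with every successor in Z. Already a fixed point.
Sat(AF ((req | ack) | (empty | ack))) = {t0, t1, t2, t4, t5, t6, t8}
EG (AF ((req | ack) | (empty | ack))): greatest fixpoint, start Z0 = {t0, t1, t2, t4, t5, t6, t8}, keep only states in Sat with some successor in Z. Already a fixed point.
Sat(EG (AF ((req | ack) | (empty | ack)))) = {t0, t1, t2, t4, t5, t6, t8}
t6 ∈ Sat(EG (AF ((req | ack) | (empty | ack)))) = {t0, t1, t2, t4, t5, t6, t8}, so the formula holds at t6.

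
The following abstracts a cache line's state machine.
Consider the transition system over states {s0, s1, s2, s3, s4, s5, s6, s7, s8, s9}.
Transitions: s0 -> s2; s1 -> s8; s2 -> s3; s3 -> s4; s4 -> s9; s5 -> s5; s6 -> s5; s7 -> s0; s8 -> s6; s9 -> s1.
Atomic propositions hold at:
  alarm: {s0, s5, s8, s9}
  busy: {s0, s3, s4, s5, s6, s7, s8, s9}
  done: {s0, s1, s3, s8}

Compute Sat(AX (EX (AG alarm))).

AG alarm: greatest fixpoint, start Z0 = {s0, s5, s8, s9}, keep only states in Sat with every successor in Z. Z1 = {s5}; fixed.
Sat(AG alarm) = {s5}
Sat(EX (AG alarm)) = {s : some successor in {s5}} = {s5, s6}
Sat(AX (EX (AG alarm))) = {s : every successor in {s5, s6}} = {s5, s6, s8}

{s5, s6, s8}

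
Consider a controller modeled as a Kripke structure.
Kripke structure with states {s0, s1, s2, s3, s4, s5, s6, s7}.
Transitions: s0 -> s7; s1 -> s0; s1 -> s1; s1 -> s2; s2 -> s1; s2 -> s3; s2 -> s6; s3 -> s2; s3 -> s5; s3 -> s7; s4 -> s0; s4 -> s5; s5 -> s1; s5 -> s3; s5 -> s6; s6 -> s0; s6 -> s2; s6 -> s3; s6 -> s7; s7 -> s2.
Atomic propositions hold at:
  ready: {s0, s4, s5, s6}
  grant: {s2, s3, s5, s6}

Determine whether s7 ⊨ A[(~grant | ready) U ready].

Sat(~grant) = {s0, s1, s4, s7}
Sat(~grant | ready) = {s0, s1, s4, s5, s6, s7}
A[(~grant | ready) U ready]: least fixpoint, start Z0 = Sat(ready) = {s0, s4, s5, s6}, add states in Sat(~grant | ready) with every successor in Z. Already a fixed point.
Sat(A[(~grant | ready) U ready]) = {s0, s4, s5, s6}
s7 ∉ Sat(A[(~grant | ready) U ready]) = {s0, s4, s5, s6}, so the formula does not hold at s7.

No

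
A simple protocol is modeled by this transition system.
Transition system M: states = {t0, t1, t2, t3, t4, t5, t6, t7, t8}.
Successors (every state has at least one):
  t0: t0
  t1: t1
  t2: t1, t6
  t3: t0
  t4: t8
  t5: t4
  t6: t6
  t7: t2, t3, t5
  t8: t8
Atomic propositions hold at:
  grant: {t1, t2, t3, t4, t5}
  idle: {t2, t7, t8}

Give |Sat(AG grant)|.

AG grant: greatest fixpoint, start Z0 = {t1, t2, t3, t4, t5}, keep only states in Sat with every successor in Z. Z1 = {t1, t5}; Z2 = {t1}; fixed.
Sat(AG grant) = {t1}
|Sat(AG grant)| = |{t1}| = 1.

1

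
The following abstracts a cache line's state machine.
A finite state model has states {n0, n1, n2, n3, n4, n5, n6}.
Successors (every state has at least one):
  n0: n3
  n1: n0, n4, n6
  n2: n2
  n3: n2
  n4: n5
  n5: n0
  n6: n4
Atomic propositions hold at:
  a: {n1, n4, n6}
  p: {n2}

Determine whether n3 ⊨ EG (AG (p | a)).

Sat(p | a) = {n1, n2, n4, n6}
AG (p | a): greatest fixpoint, start Z0 = {n1, n2, n4, n6}, keep only states in Sat with every successor in Z. Z1 = {n2, n6}; Z2 = {n2}; fixed.
Sat(AG (p | a)) = {n2}
EG (AG (p | a)): greatest fixpoint, start Z0 = {n2}, keep only states in Sat with some successor in Z. Already a fixed point.
Sat(EG (AG (p | a))) = {n2}
n3 ∉ Sat(EG (AG (p | a))) = {n2}, so the formula does not hold at n3.

No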